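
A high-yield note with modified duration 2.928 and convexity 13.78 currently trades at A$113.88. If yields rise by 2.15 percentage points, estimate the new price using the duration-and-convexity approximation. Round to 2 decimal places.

A$107.07

Duration effect: -D_mod·Δy = -2.928 × (+0.0215) = -0.062952
Convexity effect: ½·C·(Δy)² = 0.5 × 13.78 × (0.0215)² = +0.0031849025
ΔP/P ≈ -0.062952 + 0.0031849025 = -0.0597670975
New price ≈ 113.88 × (1 - 0.0597670975) = 107.0737229367.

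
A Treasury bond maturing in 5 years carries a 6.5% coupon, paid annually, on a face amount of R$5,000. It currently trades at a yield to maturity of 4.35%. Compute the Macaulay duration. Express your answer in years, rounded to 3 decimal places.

Periodic yield y = 0.0435. Discount each cash flow and weight by its year:
  t   CF        PV=CF/(1+0.0435)^t    t·PV
  1       325.00       311.4518       311.4518
  2       325.00       298.4685       596.9369
  3       325.00       286.0263       858.0790
  4       325.00       274.1028     1,096.4114
  5     5,325.00     4,303.8522    21,519.2608
  Σ                  5,473.9016    24,382.1400
Price P = Σ PV = 5,473.9016.
Macaulay duration = Σ(t·PV) / P = 24,382.1400 / 5,473.9016 = 4.45425 years.

4.454 years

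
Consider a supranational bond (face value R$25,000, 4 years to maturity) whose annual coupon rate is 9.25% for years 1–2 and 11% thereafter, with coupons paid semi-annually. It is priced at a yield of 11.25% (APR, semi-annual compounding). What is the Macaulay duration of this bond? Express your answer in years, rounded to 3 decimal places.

Periodic yield y = 0.05625. Discount each cash flow and weight by its period:
  t   CF        PV=CF/(1+0.05625)^t    t·PV
  1     1,156.25     1,094.6746     1,094.6746
  2     1,156.25     1,036.3783     2,072.7566
  3     1,156.25       981.1865     2,943.5596
  4     1,156.25       928.9340     3,715.7360
  5     1,375.00     1,045.8492     5,229.2462
  6     1,375.00       990.1531     5,940.9188
  7     1,375.00       937.4231     6,561.9616
  8    26,375.00    17,023.8856   136,191.0849
  Σ                 24,038.4845   163,749.9383
Price P = Σ PV = 24,038.4845.
Macaulay duration = Σ(t·PV) / P = 163,749.9383 / 24,038.4845 = 6.81199 half-year periods.
In years: 6.81199 / 2 = 3.40600 years.

3.406 years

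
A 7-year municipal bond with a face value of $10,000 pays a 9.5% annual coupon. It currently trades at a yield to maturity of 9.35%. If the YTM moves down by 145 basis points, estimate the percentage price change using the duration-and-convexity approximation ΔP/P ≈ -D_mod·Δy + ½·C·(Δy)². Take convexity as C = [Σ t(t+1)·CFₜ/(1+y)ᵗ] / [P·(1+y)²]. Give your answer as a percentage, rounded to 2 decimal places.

With y = 0.0935:
  t   CF        PV=CF/(1+0.0935)^t    t·PV        t(t+1)·PV
  1       950.00       868.7700       868.7700       1,737.5400
  2       950.00       794.4856     1,588.9712       4,766.9136
  3       950.00       726.5529     2,179.6587       8,718.6349
  4       950.00       664.4288     2,657.7152      13,288.5762
  5       950.00       607.6167     3,038.0833      18,228.4996
  6       950.00       555.6622     3,333.9734      23,337.8138
  7    10,950.00     5,857.0996    40,999.6970     327,997.5763
  Σ                 10,074.6158    54,666.8689     398,075.5544
P = 10,074.6158; D_Mac = 5.42620 yrs; D_mod = 4.96223 yrs; C = 33.04452.
Duration effect: -4.96223 × (-0.0145) = +0.071952
Convexity effect: 0.5 × 33.04452 × (-0.0145)² = +0.0034738
ΔP/P ≈ +0.071952 + 0.0034738 = +0.075426 = +7.5426%.

+7.54%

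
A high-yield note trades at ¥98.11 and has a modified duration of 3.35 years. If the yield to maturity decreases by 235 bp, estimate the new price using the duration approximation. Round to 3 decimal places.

¥105.834

Duration approximation: ΔP/P ≈ -D_mod · Δy = -3.35 × (-0.0235) = +0.078725.
New price ≈ 98.11 × (1 + 0.078725) = 105.83370975.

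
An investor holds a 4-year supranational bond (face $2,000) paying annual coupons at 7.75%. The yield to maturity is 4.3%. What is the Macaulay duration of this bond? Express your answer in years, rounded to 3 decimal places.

3.614 years

Periodic yield y = 0.043. Discount each cash flow and weight by its year:
  t   CF        PV=CF/(1+0.043)^t    t·PV
  1       155.00       148.6098       148.6098
  2       155.00       142.4830       284.9660
  3       155.00       136.6088       409.8265
  4     2,155.00     1,821.0004     7,284.0016
  Σ                  2,248.7020     8,127.4039
Price P = Σ PV = 2,248.7020.
Macaulay duration = Σ(t·PV) / P = 8,127.4039 / 2,248.7020 = 3.61426 years.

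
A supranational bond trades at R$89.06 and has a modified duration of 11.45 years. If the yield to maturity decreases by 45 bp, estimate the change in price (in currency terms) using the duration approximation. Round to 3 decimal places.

Duration approximation: ΔP/P ≈ -D_mod · Δy = -11.45 × (-0.0045) = +0.051525.
ΔP ≈ 89.06 × (+0.051525) = +4.5888165.

+R$4.589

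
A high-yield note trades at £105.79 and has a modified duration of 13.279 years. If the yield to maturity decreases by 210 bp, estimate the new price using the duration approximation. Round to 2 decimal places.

£135.29

Duration approximation: ΔP/P ≈ -D_mod · Δy = -13.279 × (-0.021) = +0.278859.
New price ≈ 105.79 × (1 + 0.278859) = 135.29049361.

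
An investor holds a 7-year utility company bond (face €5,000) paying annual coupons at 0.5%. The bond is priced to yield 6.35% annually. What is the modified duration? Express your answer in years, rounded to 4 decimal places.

6.4579 years

Periodic yield y = 0.0635. First find Macaulay duration:
  t   CF        PV=CF/(1+0.0635)^t    t·PV
  1        25.00        23.5073        23.5073
  2        25.00        22.1037        44.2074
  3        25.00        20.7839        62.3518
  4        25.00        19.5429        78.1718
  5        25.00        18.3761        91.8803
  6        25.00        17.2789       103.6731
  7     5,025.00     3,265.6798    22,859.7589
  Σ                  3,387.2726    23,263.5507
P = 3,387.2726; Macaulay duration = 23,263.5507 / 3,387.2726 = 6.86793 years.
Modified duration = D_Mac / (1 + y) = 6.86793 / 1.0635 = 6.45786 years.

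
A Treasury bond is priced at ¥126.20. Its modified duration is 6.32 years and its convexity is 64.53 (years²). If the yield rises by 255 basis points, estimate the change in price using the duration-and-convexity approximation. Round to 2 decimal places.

-¥17.69

Duration effect: -D_mod·Δy = -6.32 × (+0.0255) = -0.161160
Convexity effect: ½·C·(Δy)² = 0.5 × 64.53 × (0.0255)² = +0.02098031625
ΔP/P ≈ -0.161160 + 0.02098031625 = -0.14017968375
ΔP ≈ 126.20 × (-0.14017968375) = -17.69067608925.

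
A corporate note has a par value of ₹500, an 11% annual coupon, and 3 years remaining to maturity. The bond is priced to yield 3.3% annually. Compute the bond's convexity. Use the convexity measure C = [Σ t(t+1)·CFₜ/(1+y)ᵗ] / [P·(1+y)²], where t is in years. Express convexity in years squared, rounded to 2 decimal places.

With y = 0.033:
  t   CF        PV=CF/(1+0.033)^t    t·PV        t(t+1)·PV
  1        55.00        53.2430        53.2430         106.4860
  2        55.00        51.5421       103.0842         309.2526
  3       555.00       503.4914     1,510.4741       6,041.8963
  Σ                    608.2764     1,666.8012       6,457.6348
P = 608.2764.
Convexity = Σ t(t+1)·PV / [P·(1+y)²] = 6,457.6348 / (608.2764 × 1.067089) = 9.94883.

9.95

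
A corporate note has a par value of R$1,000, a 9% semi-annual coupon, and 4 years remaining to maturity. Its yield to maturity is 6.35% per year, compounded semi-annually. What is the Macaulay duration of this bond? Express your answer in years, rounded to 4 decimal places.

3.4741 years

Periodic yield y = 0.03175. Discount each cash flow and weight by its period:
  t   CF        PV=CF/(1+0.03175)^t    t·PV
  1        45.00        43.6152        43.6152
  2        45.00        42.2730        84.5461
  3        45.00        40.9722       122.9165
  4        45.00        39.7113       158.8454
  5        45.00        38.4893       192.4466
  6        45.00        37.3049       223.8293
  7        45.00        36.1569       253.0983
  8     1,045.00       813.8052     6,510.4417
  Σ                  1,092.3281     7,589.7391
Price P = Σ PV = 1,092.3281.
Macaulay duration = Σ(t·PV) / P = 7,589.7391 / 1,092.3281 = 6.94822 half-year periods.
In years: 6.94822 / 2 = 3.47411 years.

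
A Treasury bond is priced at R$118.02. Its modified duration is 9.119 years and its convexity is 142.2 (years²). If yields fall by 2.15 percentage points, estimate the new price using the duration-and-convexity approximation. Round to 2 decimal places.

R$145.04

Duration effect: -D_mod·Δy = -9.119 × (-0.0215) = +0.1960585
Convexity effect: ½·C·(Δy)² = 0.5 × 142.2 × (-0.0215)² = +0.032865975
ΔP/P ≈ +0.1960585 + 0.032865975 = +0.228924475
New price ≈ 118.02 × (1 + 0.228924475) = 145.0376665395.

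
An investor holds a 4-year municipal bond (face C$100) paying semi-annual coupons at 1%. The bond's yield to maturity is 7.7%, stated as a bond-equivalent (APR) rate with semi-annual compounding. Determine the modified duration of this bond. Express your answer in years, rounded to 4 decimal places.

Periodic yield y = 0.0385. First find Macaulay duration:
  t   CF        PV=CF/(1+0.0385)^t    t·PV
  1         0.50         0.4815         0.4815
  2         0.50         0.4636         0.9272
  3         0.50         0.4464         1.3393
  4         0.50         0.4299         1.7195
  5         0.50         0.4139         2.0697
  6         0.50         0.3986         2.3916
  7         0.50         0.3838         2.6867
  8       100.50        74.2872       594.2977
  Σ                     77.3049       605.9132
P = 77.3049; Macaulay duration = 605.9132 / 77.3049 = 7.83796 half-year periods = 3.91898 years.
Modified duration = D_Mac / (1 + y) = 3.91898 / 1.0385 = 3.77369 years.

3.7737 years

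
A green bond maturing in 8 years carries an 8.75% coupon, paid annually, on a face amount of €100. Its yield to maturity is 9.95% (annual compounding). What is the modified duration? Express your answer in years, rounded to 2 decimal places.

5.46 years

Periodic yield y = 0.0995. First find Macaulay duration:
  t   CF        PV=CF/(1+0.0995)^t    t·PV
  1         8.75         7.9582         7.9582
  2         8.75         7.2380        14.4760
  3         8.75         6.5830        19.7489
  4         8.75         5.9872        23.9490
  5         8.75         5.4454        27.2271
  6         8.75         4.9526        29.7158
  7         8.75         4.5044        31.5311
  8       108.75        50.9175       407.3403
  Σ                     93.5864       561.9464
P = 93.5864; Macaulay duration = 561.9464 / 93.5864 = 6.00457 years.
Modified duration = D_Mac / (1 + y) = 6.00457 / 1.0995 = 5.46118 years.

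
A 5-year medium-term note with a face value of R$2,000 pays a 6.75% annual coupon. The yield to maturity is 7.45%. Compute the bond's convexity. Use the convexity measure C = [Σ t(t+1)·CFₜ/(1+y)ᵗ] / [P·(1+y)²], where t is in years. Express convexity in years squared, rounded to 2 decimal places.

21.84

With y = 0.0745:
  t   CF        PV=CF/(1+0.0745)^t    t·PV        t(t+1)·PV
  1       135.00       125.6398       125.6398         251.2797
  2       135.00       116.9286       233.8573         701.5719
  3       135.00       108.8215       326.4644       1,305.8574
  4       135.00       101.2764       405.1054       2,025.5272
  5     2,135.00     1,490.6160     7,453.0800      44,718.4802
  Σ                  1,943.2823     8,544.1470      49,002.7164
P = 1,943.2823.
Convexity = Σ t(t+1)·PV / [P·(1+y)²] = 49,002.7164 / (1,943.2823 × 1.154550) = 21.84094.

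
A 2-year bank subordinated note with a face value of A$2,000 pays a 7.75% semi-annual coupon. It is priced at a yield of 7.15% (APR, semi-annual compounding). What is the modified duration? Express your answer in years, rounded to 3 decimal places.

1.826 years

Periodic yield y = 0.03575. First find Macaulay duration:
  t   CF        PV=CF/(1+0.03575)^t    t·PV
  1        77.50        74.8250        74.8250
  2        77.50        72.2423       144.4847
  3        77.50        69.7488       209.2465
  4     2,077.50     1,805.1831     7,220.7325
  Σ                  2,021.9993     7,649.2886
P = 2,021.9993; Macaulay duration = 7,649.2886 / 2,021.9993 = 3.78303 half-year periods = 1.89152 years.
Modified duration = D_Mac / (1 + y) = 1.89152 / 1.03575 = 1.82623 years.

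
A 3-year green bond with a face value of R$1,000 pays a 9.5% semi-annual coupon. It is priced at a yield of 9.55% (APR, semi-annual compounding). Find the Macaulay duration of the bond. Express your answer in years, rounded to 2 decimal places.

2.68 years

Periodic yield y = 0.04775. Discount each cash flow and weight by its period:
  t   CF        PV=CF/(1+0.04775)^t    t·PV
  1        47.50        45.3352        45.3352
  2        47.50        43.2691        86.5383
  3        47.50        41.2972       123.8916
  4        47.50        39.4151       157.6605
  5        47.50        37.6188       188.0941
  6     1,047.50       791.7864     4,750.7181
  Σ                    998.7219     5,352.2379
Price P = Σ PV = 998.7219.
Macaulay duration = Σ(t·PV) / P = 5,352.2379 / 998.7219 = 5.35909 half-year periods.
In years: 5.35909 / 2 = 2.67954 years.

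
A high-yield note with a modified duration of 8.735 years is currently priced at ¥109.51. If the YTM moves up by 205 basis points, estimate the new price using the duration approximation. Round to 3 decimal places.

Duration approximation: ΔP/P ≈ -D_mod · Δy = -8.735 × (+0.0205) = -0.1790675.
New price ≈ 109.51 × (1 - 0.1790675) = 89.900318075.

¥89.900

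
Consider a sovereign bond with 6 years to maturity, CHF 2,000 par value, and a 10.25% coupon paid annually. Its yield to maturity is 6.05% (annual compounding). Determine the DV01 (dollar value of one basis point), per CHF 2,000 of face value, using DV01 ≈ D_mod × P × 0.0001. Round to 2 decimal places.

CHF 1.11

Periodic yield y = 0.0605.
  t   CF        PV=CF/(1+0.0605)^t    t·PV
  1       205.00       193.3050       193.3050
  2       205.00       182.2773       364.5545
  3       205.00       171.8786       515.6358
  4       205.00       162.0732       648.2927
  5       205.00       152.8271       764.1357
  6     2,205.00     1,550.0459     9,300.2754
  Σ                  2,412.4072    11,786.1992
P = 2,412.4072; D_Mac = 4.88566 yrs; D_mod = 4.60694 yrs.
DV01 ≈ 4.60694 × 2,412.4072 × 0.0001 = 1.111381.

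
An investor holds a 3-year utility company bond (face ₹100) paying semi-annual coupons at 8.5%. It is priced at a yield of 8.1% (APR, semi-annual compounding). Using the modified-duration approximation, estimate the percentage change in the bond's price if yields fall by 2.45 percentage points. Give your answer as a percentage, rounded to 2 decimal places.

Periodic yield y = 0.0405. Modified duration first:
  t   CF        PV=CF/(1+0.0405)^t    t·PV
  1         4.25         4.0846         4.0846
  2         4.25         3.9256         7.8512
  3         4.25         3.7728        11.3184
  4         4.25         3.6259        14.5038
  5         4.25         3.4848        17.4240
  6       104.25        82.1530       492.9181
  Σ                    101.0467       548.1001
P = 101.0467; D_Mac = 5.42422 half-year periods = 2.71211 yrs; D_mod = 2.71211/(1+0.0405) = 2.60655 yrs.
ΔP/P ≈ -D_mod · Δy = -2.60655 × (-0.0245) = +0.063860 = +6.3860%.

+6.39%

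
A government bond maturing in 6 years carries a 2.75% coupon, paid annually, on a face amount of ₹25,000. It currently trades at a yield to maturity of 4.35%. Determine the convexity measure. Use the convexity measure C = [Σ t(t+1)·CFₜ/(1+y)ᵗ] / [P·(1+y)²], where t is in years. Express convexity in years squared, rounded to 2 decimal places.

With y = 0.0435:
  t   CF        PV=CF/(1+0.0435)^t    t·PV        t(t+1)·PV
  1       687.50       658.8404       658.8404       1,317.6809
  2       687.50       631.3756     1,262.7512       3,788.2536
  3       687.50       605.0557     1,815.1670       7,260.6682
  4       687.50       579.8329     2,319.3318      11,596.6589
  5       687.50       555.6617     2,778.3083      16,669.8499
  6    25,687.50    19,896.0617   119,376.3701     835,634.5909
  Σ                 22,926.8280   128,210.7689     876,267.7024
P = 22,926.8280.
Convexity = Σ t(t+1)·PV / [P·(1+y)²] = 876,267.7024 / (22,926.8280 × 1.088892) = 35.10007.

35.10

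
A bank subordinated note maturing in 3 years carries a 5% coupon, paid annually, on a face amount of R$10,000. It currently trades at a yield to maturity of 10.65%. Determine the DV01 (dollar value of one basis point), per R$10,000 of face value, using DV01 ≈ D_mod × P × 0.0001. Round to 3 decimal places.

R$2.216

Periodic yield y = 0.1065.
  t   CF        PV=CF/(1+0.1065)^t    t·PV
  1       500.00       451.8753       451.8753
  2       500.00       408.3825       816.7651
  3    10,500.00     7,750.5950    23,251.7850
  Σ                  8,610.8528    24,520.4254
P = 8,610.8528; D_Mac = 2.84762 yrs; D_mod = 2.57354 yrs.
DV01 ≈ 2.57354 × 8,610.8528 × 0.0001 = 2.216035.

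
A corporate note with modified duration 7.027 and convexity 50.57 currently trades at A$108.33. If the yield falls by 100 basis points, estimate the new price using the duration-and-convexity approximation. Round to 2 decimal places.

A$116.22

Duration effect: -D_mod·Δy = -7.027 × (-0.01) = +0.070270
Convexity effect: ½·C·(Δy)² = 0.5 × 50.57 × (-0.01)² = +0.0025285
ΔP/P ≈ +0.070270 + 0.0025285 = +0.0727985
New price ≈ 108.33 × (1 + 0.0727985) = 116.216261505.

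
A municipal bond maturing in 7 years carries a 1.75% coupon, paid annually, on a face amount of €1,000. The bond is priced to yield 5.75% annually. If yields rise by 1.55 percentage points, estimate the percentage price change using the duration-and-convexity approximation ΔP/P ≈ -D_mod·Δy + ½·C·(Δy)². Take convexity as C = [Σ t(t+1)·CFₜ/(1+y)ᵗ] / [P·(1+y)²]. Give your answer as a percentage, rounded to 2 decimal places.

-9.10%

With y = 0.0575:
  t   CF        PV=CF/(1+0.0575)^t    t·PV        t(t+1)·PV
  1        17.50        16.5485        16.5485          33.0969
  2        17.50        15.6487        31.2973          93.8920
  3        17.50        14.7978        44.3934         177.5735
  4        17.50        13.9932        55.9727         279.8637
  5        17.50        13.2323        66.1616         396.9698
  6        17.50        12.5128        75.0770         525.5392
  7     1,017.50       687.9736     4,815.8153      38,526.5227
  Σ                    774.7069     5,105.2659      40,033.4577
P = 774.7069; D_Mac = 6.58993 yrs; D_mod = 6.23161 yrs; C = 46.20883.
Duration effect: -6.23161 × (+0.0155) = -0.096590
Convexity effect: 0.5 × 46.20883 × (0.0155)² = +0.0055508
ΔP/P ≈ -0.096590 + 0.0055508 = -0.091039 = -9.1039%.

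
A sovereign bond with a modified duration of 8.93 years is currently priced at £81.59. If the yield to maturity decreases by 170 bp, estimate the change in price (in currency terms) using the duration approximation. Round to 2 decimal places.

+£12.39

Duration approximation: ΔP/P ≈ -D_mod · Δy = -8.93 × (-0.017) = +0.151810.
ΔP ≈ 81.59 × (+0.151810) = +12.3861779.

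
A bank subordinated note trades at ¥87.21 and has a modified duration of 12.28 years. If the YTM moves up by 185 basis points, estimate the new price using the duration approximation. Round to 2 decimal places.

¥67.40

Duration approximation: ΔP/P ≈ -D_mod · Δy = -12.28 × (+0.0185) = -0.227180.
New price ≈ 87.21 × (1 - 0.227180) = 67.3976322.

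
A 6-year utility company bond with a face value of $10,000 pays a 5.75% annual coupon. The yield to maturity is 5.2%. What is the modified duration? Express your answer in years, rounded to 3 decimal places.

Periodic yield y = 0.052. First find Macaulay duration:
  t   CF        PV=CF/(1+0.052)^t    t·PV
  1       575.00       546.5779       546.5779
  2       575.00       519.5608     1,039.1216
  3       575.00       493.8791     1,481.6372
  4       575.00       469.4668     1,877.8672
  5       575.00       446.2612     2,231.3061
  6    10,575.00     7,801.6406    46,809.8433
  Σ                 10,277.3864    53,986.3534
P = 10,277.3864; Macaulay duration = 53,986.3534 / 10,277.3864 = 5.25293 years.
Modified duration = D_Mac / (1 + y) = 5.25293 / 1.052 = 4.99328 years.

4.993 years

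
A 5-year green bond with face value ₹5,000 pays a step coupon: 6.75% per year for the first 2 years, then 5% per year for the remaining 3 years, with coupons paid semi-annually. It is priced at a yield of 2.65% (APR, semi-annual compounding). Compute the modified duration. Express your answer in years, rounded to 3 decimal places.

4.362 years

Periodic yield y = 0.01325. First find Macaulay duration:
  t   CF        PV=CF/(1+0.01325)^t    t·PV
  1       168.75       166.5433       166.5433
  2       168.75       164.3655       328.7309
  3       168.75       162.2161       486.6483
  4       168.75       160.0948       640.3794
  5       125.00       117.0380       585.1901
  6       125.00       115.5075       693.0452
  7       125.00       113.9971       797.9796
  8       125.00       112.5064       900.0510
  9       125.00       111.0352       999.3164
  10    5,125.00     4,492.9103    44,929.1027
  Σ                  5,716.2141    50,526.9868
P = 5,716.2141; Macaulay duration = 50,526.9868 / 5,716.2141 = 8.83924 half-year periods = 4.41962 years.
Modified duration = D_Mac / (1 + y) = 4.41962 / 1.01325 = 4.36183 years.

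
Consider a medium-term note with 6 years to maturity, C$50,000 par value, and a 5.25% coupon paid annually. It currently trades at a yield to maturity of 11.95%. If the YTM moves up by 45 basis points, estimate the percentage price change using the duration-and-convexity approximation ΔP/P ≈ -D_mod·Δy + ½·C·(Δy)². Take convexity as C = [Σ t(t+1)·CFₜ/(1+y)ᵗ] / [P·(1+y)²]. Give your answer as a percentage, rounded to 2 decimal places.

-2.04%

With y = 0.1195:
  t   CF        PV=CF/(1+0.1195)^t    t·PV        t(t+1)·PV
  1     2,625.00     2,344.7968     2,344.7968       4,689.5936
  2     2,625.00     2,094.5036     4,189.0072      12,567.0216
  3     2,625.00     1,870.9277     5,612.7832      22,451.1329
  4     2,625.00     1,671.2173     6,684.8691      33,424.3455
  5     2,625.00     1,492.8247     7,464.1236      44,784.7416
  6    52,625.00    26,732.9891   160,397.9346   1,122,785.5423
  Σ                 36,207.2592   186,693.5145   1,240,702.3775
P = 36,207.2592; D_Mac = 5.15625 yrs; D_mod = 4.60585 yrs; C = 27.34159.
Duration effect: -4.60585 × (+0.0045) = -0.020726
Convexity effect: 0.5 × 27.34159 × (0.0045)² = +0.0002768
ΔP/P ≈ -0.020726 + 0.0002768 = -0.020449 = -2.0449%.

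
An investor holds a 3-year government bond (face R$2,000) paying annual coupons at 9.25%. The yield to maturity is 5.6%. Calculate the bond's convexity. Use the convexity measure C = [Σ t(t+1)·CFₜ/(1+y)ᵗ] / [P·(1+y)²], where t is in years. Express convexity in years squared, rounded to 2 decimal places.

9.64

With y = 0.056:
  t   CF        PV=CF/(1+0.056)^t    t·PV        t(t+1)·PV
  1       185.00       175.1894       175.1894         350.3788
  2       185.00       165.8990       331.7981         995.3943
  3     2,185.00     1,855.4946     5,566.4837      22,265.9348
  Σ                  2,196.5830     6,073.4712      23,611.7079
P = 2,196.5830.
Convexity = Σ t(t+1)·PV / [P·(1+y)²] = 23,611.7079 / (2,196.5830 × 1.115136) = 9.63944.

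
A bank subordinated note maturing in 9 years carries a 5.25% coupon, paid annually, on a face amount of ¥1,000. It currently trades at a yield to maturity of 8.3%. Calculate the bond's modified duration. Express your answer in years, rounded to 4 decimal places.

6.6424 years

Periodic yield y = 0.083. First find Macaulay duration:
  t   CF        PV=CF/(1+0.083)^t    t·PV
  1        52.50        48.4765        48.4765
  2        52.50        44.7613        89.5225
  3        52.50        41.3308       123.9924
  4        52.50        38.1633       152.6530
  5        52.50        35.2385       176.1923
  6        52.50        32.5378       195.2270
  7        52.50        30.0442       210.3091
  8        52.50        27.7416       221.9329
  9     1,052.50       513.5302     4,621.7719
  Σ                    811.8241     5,840.0777
P = 811.8241; Macaulay duration = 5,840.0777 / 811.8241 = 7.19377 years.
Modified duration = D_Mac / (1 + y) = 7.19377 / 1.083 = 6.64245 years.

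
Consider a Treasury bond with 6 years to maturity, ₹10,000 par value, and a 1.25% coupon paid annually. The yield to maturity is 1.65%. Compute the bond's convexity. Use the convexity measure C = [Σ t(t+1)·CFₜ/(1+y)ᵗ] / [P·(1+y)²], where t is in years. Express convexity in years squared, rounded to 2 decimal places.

38.98

With y = 0.0165:
  t   CF        PV=CF/(1+0.0165)^t    t·PV        t(t+1)·PV
  1       125.00       122.9710       122.9710         245.9420
  2       125.00       120.9749       241.9498         725.8494
  3       125.00       119.0112       357.0336       1,428.1345
  4       125.00       117.0794       468.3176       2,341.5880
  5       125.00       115.1789       575.8947       3,455.3684
  6    10,125.00     9,178.0567    55,068.3399     385,478.3794
  Σ                  9,773.2721    56,834.5066     393,675.2615
P = 9,773.2721.
Convexity = Σ t(t+1)·PV / [P·(1+y)²] = 393,675.2615 / (9,773.2721 × 1.033272) = 38.98373.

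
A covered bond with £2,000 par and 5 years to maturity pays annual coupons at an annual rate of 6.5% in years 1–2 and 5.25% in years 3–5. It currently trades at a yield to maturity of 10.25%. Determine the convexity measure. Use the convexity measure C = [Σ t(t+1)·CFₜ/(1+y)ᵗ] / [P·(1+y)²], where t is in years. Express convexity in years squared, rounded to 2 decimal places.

20.74

With y = 0.1025:
  t   CF        PV=CF/(1+0.1025)^t    t·PV        t(t+1)·PV
  1       130.00       117.9138       117.9138         235.8277
  2       130.00       106.9513       213.9026         641.7079
  3       105.00        78.3526       235.0578         940.2314
  4       105.00        71.0681       284.2725       1,421.3627
  5     2,105.00     1,292.2874     6,461.4370      38,768.6220
  Σ                  1,666.5733     7,312.5839      42,007.7516
P = 1,666.5733.
Convexity = Σ t(t+1)·PV / [P·(1+y)²] = 42,007.7516 / (1,666.5733 × 1.215506) = 20.73709.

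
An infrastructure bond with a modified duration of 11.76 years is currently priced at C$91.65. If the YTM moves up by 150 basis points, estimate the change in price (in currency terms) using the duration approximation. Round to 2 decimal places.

-C$16.17

Duration approximation: ΔP/P ≈ -D_mod · Δy = -11.76 × (+0.015) = -0.176400.
ΔP ≈ 91.65 × (-0.176400) = -16.16706.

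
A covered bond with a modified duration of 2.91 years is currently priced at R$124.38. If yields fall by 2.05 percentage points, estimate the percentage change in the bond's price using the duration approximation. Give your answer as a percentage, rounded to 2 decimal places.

Duration approximation: ΔP/P ≈ -D_mod · Δy = -2.91 × (-0.0205) = +0.059655.
As a percentage: +5.9655%.

+5.97%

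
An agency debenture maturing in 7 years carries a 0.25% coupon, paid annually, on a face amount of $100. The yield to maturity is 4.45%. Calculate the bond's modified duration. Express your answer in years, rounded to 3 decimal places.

Periodic yield y = 0.0445. First find Macaulay duration:
  t   CF        PV=CF/(1+0.0445)^t    t·PV
  1         0.25         0.2393         0.2393
  2         0.25         0.2292         0.4583
  3         0.25         0.2194         0.6582
  4         0.25         0.2100         0.8402
  5         0.25         0.2011         1.0055
  6         0.25         0.1925         1.1552
  7       100.25        73.9138       517.3963
  Σ                     75.2053       521.7529
P = 75.2053; Macaulay duration = 521.7529 / 75.2053 = 6.93771 years.
Modified duration = D_Mac / (1 + y) = 6.93771 / 1.0445 = 6.64214 years.

6.642 years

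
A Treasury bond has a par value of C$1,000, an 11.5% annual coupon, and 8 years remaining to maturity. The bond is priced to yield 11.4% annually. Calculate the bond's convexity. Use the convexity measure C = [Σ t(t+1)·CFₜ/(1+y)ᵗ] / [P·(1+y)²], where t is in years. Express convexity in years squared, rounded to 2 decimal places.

35.81

With y = 0.114:
  t   CF        PV=CF/(1+0.114)^t    t·PV        t(t+1)·PV
  1       115.00       103.2316       103.2316         206.4632
  2       115.00        92.6675       185.3350         556.0050
  3       115.00        83.1845       249.5534         998.2137
  4       115.00        74.6719       298.6875       1,493.4376
  5       115.00        67.0304       335.1521       2,010.9123
  6       115.00        60.1709       361.0256       2,527.1789
  7       115.00        54.0134       378.0938       3,024.7503
  8     1,115.00       470.1033     3,760.8268      33,847.4408
  Σ                  1,005.0735     5,671.9057      44,664.4018
P = 1,005.0735.
Convexity = Σ t(t+1)·PV / [P·(1+y)²] = 44,664.4018 / (1,005.0735 × 1.240996) = 35.80909.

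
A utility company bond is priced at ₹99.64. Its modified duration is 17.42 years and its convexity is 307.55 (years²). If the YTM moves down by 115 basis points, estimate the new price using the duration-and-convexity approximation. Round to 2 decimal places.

₹121.63

Duration effect: -D_mod·Δy = -17.42 × (-0.0115) = +0.200330
Convexity effect: ½·C·(Δy)² = 0.5 × 307.55 × (-0.0115)² = +0.02033674375
ΔP/P ≈ +0.200330 + 0.02033674375 = +0.22066674375
New price ≈ 99.64 × (1 + 0.22066674375) = 121.62723434725.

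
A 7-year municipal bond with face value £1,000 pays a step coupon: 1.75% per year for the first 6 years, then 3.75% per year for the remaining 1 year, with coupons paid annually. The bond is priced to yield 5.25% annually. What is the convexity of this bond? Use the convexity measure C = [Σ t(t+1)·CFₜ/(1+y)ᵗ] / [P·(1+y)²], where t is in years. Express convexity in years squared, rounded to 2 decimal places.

46.79

With y = 0.0525:
  t   CF        PV=CF/(1+0.0525)^t    t·PV        t(t+1)·PV
  1        17.50        16.6271        16.6271          33.2542
  2        17.50        15.7977        31.5954          94.7862
  3        17.50        15.0097        45.0291         180.1163
  4        17.50        14.2610        57.0440         285.2198
  5        17.50        13.5496        67.7482         406.4890
  6        17.50        12.8738        77.2426         540.6979
  7     1,037.50       725.1592     5,076.1145      40,608.9164
  Σ                    813.2781     5,371.4008      42,149.4797
P = 813.2781.
Convexity = Σ t(t+1)·PV / [P·(1+y)²] = 42,149.4797 / (813.2781 × 1.107756) = 46.78525.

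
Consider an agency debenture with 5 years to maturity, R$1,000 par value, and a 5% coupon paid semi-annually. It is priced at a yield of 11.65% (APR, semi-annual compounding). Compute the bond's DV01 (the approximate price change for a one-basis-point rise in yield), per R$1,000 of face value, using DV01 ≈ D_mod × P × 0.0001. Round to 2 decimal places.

R$0.31

Periodic yield y = 0.05825.
  t   CF        PV=CF/(1+0.05825)^t    t·PV
  1        25.00        23.6239        23.6239
  2        25.00        22.3236        44.6471
  3        25.00        21.0948        63.2844
  4        25.00        19.9337        79.7346
  5        25.00        18.8364        94.1822
  6        25.00        17.7996       106.7976
  7        25.00        16.8198       117.7389
  8        25.00        15.8940       127.1522
  9        25.00        15.0192       135.1724
  10    1,025.00       581.8903     5,818.9027
  Σ                    753.2352     6,611.2360
P = 753.2352; D_Mac = 8.77712 half-year periods = 4.38856 yrs; D_mod = 4.14700 yrs.
DV01 ≈ 4.14700 × 753.2352 × 0.0001 = 0.312366.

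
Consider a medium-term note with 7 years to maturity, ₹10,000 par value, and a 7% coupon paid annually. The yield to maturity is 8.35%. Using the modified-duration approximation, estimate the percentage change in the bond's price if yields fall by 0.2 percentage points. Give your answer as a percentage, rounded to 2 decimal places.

Periodic yield y = 0.0835. Modified duration first:
  t   CF        PV=CF/(1+0.0835)^t    t·PV
  1       700.00       646.0545       646.0545
  2       700.00       596.2662     1,192.5324
  3       700.00       550.3149     1,650.9448
  4       700.00       507.9049     2,031.6195
  5       700.00       468.7631     2,343.8157
  6       700.00       432.6379     2,595.8273
  7    10,700.00     6,103.5340    42,724.7380
  Σ                  9,305.4755    53,185.5322
P = 9,305.4755; D_Mac = 5.71551 yrs; D_mod = 5.71551/(1+0.0835) = 5.27504 yrs.
ΔP/P ≈ -D_mod · Δy = -5.27504 × (-0.002) = +0.010550 = +1.0550%.

+1.06%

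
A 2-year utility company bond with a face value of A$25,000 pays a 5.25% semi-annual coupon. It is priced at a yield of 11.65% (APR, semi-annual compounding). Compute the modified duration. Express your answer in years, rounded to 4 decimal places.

Periodic yield y = 0.05825. First find Macaulay duration:
  t   CF        PV=CF/(1+0.05825)^t    t·PV
  1       656.25       620.1276       620.1276
  2       656.25       585.9935     1,171.9869
  3       656.25       553.7382     1,661.2146
  4    25,656.25    20,456.9117    81,827.6467
  Σ                 22,216.7709    85,280.9758
P = 22,216.7709; Macaulay duration = 85,280.9758 / 22,216.7709 = 3.83859 half-year periods = 1.91929 years.
Modified duration = D_Mac / (1 + y) = 1.91929 / 1.05825 = 1.81365 years.

1.8136 years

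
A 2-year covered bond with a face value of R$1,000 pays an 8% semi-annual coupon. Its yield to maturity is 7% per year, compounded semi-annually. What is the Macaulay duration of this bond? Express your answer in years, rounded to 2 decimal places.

1.89 years

Periodic yield y = 0.035. Discount each cash flow and weight by its period:
  t   CF        PV=CF/(1+0.035)^t    t·PV
  1        40.00        38.6473        38.6473
  2        40.00        37.3404        74.6809
  3        40.00        36.0777       108.2331
  4     1,040.00       906.2999     3,625.1997
  Σ                  1,018.3654     3,846.7610
Price P = Σ PV = 1,018.3654.
Macaulay duration = Σ(t·PV) / P = 3,846.7610 / 1,018.3654 = 3.77739 half-year periods.
In years: 3.77739 / 2 = 1.88869 years.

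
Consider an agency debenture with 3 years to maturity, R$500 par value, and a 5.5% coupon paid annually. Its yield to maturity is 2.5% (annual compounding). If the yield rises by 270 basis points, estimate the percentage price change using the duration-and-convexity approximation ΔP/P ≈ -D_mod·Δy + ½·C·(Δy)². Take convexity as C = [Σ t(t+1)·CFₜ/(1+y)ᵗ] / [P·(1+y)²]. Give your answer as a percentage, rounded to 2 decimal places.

With y = 0.025:
  t   CF        PV=CF/(1+0.025)^t    t·PV        t(t+1)·PV
  1        27.50        26.8293        26.8293          53.6585
  2        27.50        26.1749        52.3498         157.0494
  3       527.50       489.8362     1,469.5086       5,878.0343
  Σ                    542.8404     1,548.6876       6,088.7422
P = 542.8404; D_Mac = 2.85293 yrs; D_mod = 2.78335 yrs; C = 10.67598.
Duration effect: -2.78335 × (+0.027) = -0.075150
Convexity effect: 0.5 × 10.67598 × (0.027)² = +0.0038914
ΔP/P ≈ -0.075150 + 0.0038914 = -0.071259 = -7.1259%.

-7.13%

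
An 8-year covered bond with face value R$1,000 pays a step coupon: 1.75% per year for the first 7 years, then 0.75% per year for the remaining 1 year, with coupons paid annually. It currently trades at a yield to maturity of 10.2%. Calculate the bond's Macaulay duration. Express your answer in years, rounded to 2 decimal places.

7.32 years

Periodic yield y = 0.102. Discount each cash flow and weight by its year:
  t   CF        PV=CF/(1+0.102)^t    t·PV
  1        17.50        15.8802        15.8802
  2        17.50        14.4104        28.8207
  3        17.50        13.0766        39.2297
  4        17.50        11.8662        47.4648
  5        17.50        10.7679        53.8394
  6        17.50         9.7712        58.6273
  7        17.50         8.8668        62.0676
  8     1,007.50       463.2253     3,705.8026
  Σ                    547.8646     4,011.7323
Price P = Σ PV = 547.8646.
Macaulay duration = Σ(t·PV) / P = 4,011.7323 / 547.8646 = 7.32249 years.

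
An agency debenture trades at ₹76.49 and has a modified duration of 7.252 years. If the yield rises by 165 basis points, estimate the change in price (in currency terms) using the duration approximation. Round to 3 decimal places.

Duration approximation: ΔP/P ≈ -D_mod · Δy = -7.252 × (+0.0165) = -0.119658.
ΔP ≈ 76.49 × (-0.119658) = -9.15264042.

-₹9.153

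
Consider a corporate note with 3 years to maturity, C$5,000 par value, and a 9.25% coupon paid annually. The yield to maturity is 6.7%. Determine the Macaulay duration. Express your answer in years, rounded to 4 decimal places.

2.7614 years

Periodic yield y = 0.067. Discount each cash flow and weight by its year:
  t   CF        PV=CF/(1+0.067)^t    t·PV
  1       462.50       433.4583       433.4583
  2       462.50       406.2402       812.4804
  3     5,462.50     4,496.7443    13,490.2329
  Σ                  5,336.4428    14,736.1716
Price P = Σ PV = 5,336.4428.
Macaulay duration = Σ(t·PV) / P = 14,736.1716 / 5,336.4428 = 2.76142 years.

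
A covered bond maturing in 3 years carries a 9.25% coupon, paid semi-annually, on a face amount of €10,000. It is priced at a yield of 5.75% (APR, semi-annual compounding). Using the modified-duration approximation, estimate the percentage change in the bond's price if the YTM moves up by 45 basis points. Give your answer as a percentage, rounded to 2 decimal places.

Periodic yield y = 0.02875. Modified duration first:
  t   CF        PV=CF/(1+0.02875)^t    t·PV
  1       462.50       449.5747       449.5747
  2       462.50       437.0107       874.0213
  3       462.50       424.7977     1,274.3932
  4       462.50       412.9261     1,651.7044
  5       462.50       401.3863     2,006.9313
  6    10,462.50     8,826.2532    52,957.5192
  Σ                 10,951.9487    59,214.1441
P = 10,951.9487; D_Mac = 5.40672 half-year periods = 2.70336 yrs; D_mod = 2.70336/(1+0.02875) = 2.62781 yrs.
ΔP/P ≈ -D_mod · Δy = -2.62781 × (+0.0045) = -0.011825 = -1.1825%.

-1.18%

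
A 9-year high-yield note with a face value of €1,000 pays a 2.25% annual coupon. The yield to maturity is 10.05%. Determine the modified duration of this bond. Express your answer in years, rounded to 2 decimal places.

Periodic yield y = 0.1005. First find Macaulay duration:
  t   CF        PV=CF/(1+0.1005)^t    t·PV
  1        22.50        20.4453        20.4453
  2        22.50        18.5781        37.1563
  3        22.50        16.8816        50.6447
  4        22.50        15.3399        61.3596
  5        22.50        13.9390        69.6951
  6        22.50        12.6661        75.9965
  7        22.50        11.5094        80.5657
  8        22.50        10.4583        83.6666
  9     1,022.50       431.8699     3,886.8287
  Σ                    551.6875     4,366.3584
P = 551.6875; Macaulay duration = 4,366.3584 / 551.6875 = 7.91455 years.
Modified duration = D_Mac / (1 + y) = 7.91455 / 1.1005 = 7.19178 years.

7.19 years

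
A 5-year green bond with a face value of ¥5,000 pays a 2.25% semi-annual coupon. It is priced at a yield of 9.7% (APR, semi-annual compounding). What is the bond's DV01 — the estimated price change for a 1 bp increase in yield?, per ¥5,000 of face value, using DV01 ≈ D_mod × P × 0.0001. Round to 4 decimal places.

Periodic yield y = 0.0485.
  t   CF        PV=CF/(1+0.0485)^t    t·PV
  1        56.25        53.6481        53.6481
  2        56.25        51.1665       102.3330
  3        56.25        48.7997       146.3991
  4        56.25        46.5424       186.1696
  5        56.25        44.3895       221.9476
  6        56.25        42.3362       254.0172
  7        56.25        40.3779       282.6451
  8        56.25        38.5101       308.0811
  9        56.25        36.7288       330.5591
  10    5,056.25     3,148.7936    31,487.9358
  Σ                  3,551.2928    33,373.7357
P = 3,551.2928; D_Mac = 9.39763 half-year periods = 4.69882 yrs; D_mod = 4.48146 yrs.
DV01 ≈ 4.48146 × 3,551.2928 × 0.0001 = 1.591499.

¥1.5915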